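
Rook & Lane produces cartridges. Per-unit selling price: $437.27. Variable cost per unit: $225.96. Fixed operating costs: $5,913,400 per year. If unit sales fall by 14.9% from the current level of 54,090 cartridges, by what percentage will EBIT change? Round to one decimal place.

At 54,090 units, contribution = 54,090 × $211.31 = $11,429,757.90.
Operating income = contribution − fixed costs = $11,429,757.90 − $5,913,400 = $5,516,357.90.
Degree of operating leverage = $11,429,757.90 / $5,516,357.90 = 2.0720.
%ΔEBIT = DOL × %ΔSales = 2.0720 × -14.9% = -30.9%.

-30.9%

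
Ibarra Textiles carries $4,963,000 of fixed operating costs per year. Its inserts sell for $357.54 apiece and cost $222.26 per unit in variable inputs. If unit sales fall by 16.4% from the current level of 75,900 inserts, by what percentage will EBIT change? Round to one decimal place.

-31.7%

Total contribution margin = 75,900 × $135.28 = $10,267,752.00.
Subtracting fixed costs: EBIT = $10,267,752.00 − $4,963,000 = $5,304,752.00.
So DOL = total CM / EBIT = $10,267,752.00 / $5,304,752.00 = 1.9356.
Operating income changes by 1.9356 × -16.4% = -31.7%.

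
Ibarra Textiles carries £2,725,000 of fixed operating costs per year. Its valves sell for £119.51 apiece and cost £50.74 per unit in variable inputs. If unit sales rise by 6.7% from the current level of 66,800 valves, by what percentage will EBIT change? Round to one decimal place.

At 66,800 units, contribution = 66,800 × £68.77 = £4,593,836.00.
Operating income = contribution − fixed costs = £4,593,836.00 − £2,725,000 = £1,868,836.00.
Degree of operating leverage = £4,593,836.00 / £1,868,836.00 = 2.4581.
Operating income changes by 2.4581 × +6.7% = +16.5%.

+16.5%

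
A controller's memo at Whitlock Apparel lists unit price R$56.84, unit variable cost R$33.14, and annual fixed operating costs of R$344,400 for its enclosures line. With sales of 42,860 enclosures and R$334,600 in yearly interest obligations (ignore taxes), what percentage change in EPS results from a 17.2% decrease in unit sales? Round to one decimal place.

-51.9%

At 42,860 units, contribution = 42,860 × R$23.70 = R$1,015,782.00.
Subtracting fixed costs: EBIT = R$1,015,782.00 − R$344,400 = R$671,382.00.
After interest of R$334,600.00, pre-tax earnings = R$336,782.00.
DCL = total CM / (EBIT − I) = R$1,015,782.00 / R$336,782.00 = 3.0161.
%ΔEPS = DCL × %ΔSales = 3.0161 × -17.2% = -51.9%.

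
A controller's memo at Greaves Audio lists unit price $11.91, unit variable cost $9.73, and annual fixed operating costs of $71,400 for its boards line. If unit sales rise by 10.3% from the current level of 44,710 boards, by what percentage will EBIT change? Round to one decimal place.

+38.5%

At 44,710 units, contribution = 44,710 × $2.18 = $97,467.80.
EBIT = $97,467.80 − $71,400 = $26,067.80.
DOL = contribution ÷ EBIT = $97,467.80 ÷ $26,067.80 = 3.7390.
Operating income changes by 3.7390 × +10.3% = +38.5%.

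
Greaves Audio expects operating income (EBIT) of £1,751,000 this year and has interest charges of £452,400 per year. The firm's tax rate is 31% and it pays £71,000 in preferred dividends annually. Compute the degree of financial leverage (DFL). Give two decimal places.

Annual interest charges come to £452,400.00.
Pre-tax preferred-dividend burden = £71,000 ÷ (1 − 0.31) = £102,898.55.
DFL = EBIT ÷ [EBIT − I − D_p/(1−t)] = £1,751,000 ÷ [£1,751,000 − £452,400.00 − £102,898.55] = £1,751,000 ÷ £1,195,701.45 = 1.4644.

1.46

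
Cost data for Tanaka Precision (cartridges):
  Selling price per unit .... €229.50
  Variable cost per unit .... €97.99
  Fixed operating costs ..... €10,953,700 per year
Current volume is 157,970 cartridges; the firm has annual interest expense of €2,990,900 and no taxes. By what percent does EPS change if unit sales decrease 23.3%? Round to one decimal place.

At 157,970 units, contribution = 157,970 × €131.51 = €20,774,634.70.
Subtracting fixed costs: EBIT = €20,774,634.70 − €10,953,700 = €9,820,934.70.
Interest = €2,990,900.00, so EBIT − I = €6,830,034.70.
DCL = total CM / (EBIT − I) = €20,774,634.70 / €6,830,034.70 = 3.0417.
%ΔEPS = DCL × %ΔSales = 3.0417 × -23.3% = -70.9%.

-70.9%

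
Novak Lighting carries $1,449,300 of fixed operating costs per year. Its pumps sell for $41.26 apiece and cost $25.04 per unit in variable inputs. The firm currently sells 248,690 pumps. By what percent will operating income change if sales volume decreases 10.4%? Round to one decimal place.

-16.2%

Contribution at this volume is 248,690 × $16.22 = $4,033,751.80.
EBIT = $4,033,751.80 − $1,449,300 = $2,584,451.80.
So DOL = total CM / EBIT = $4,033,751.80 / $2,584,451.80 = 1.5608.
So EBIT moves 1.5608 × (-10.4%) = -16.2%.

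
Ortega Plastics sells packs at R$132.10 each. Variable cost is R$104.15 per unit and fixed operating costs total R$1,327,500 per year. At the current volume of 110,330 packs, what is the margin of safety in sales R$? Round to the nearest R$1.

R$8,300,434

Unit CM = price − variable cost = R$132.10 − R$104.15 = R$27.95. Break-even units = R$1,327,500 ÷ R$27.95 = 47,495.53; break-even revenue = 47,495.53 × R$132.10 = R$6,274,159.21.
Current sales = 110,330 × R$132.10 = R$14,574,593.00.
Margin of safety = R$14,574,593.00 − R$6,274,159.21 = R$8,300,434.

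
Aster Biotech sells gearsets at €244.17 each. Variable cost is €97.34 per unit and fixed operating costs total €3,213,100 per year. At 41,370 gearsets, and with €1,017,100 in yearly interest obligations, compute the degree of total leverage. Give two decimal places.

At 41,370 units, contribution = 41,370 × €146.83 = €6,074,357.10.
Subtracting fixed costs: EBIT = €6,074,357.10 − €3,213,100 = €2,861,257.10. Interest = €1,017,100.00.
DOL = €6,074,357.10 ÷ €2,861,257.10 = 2.1230; DFL = €2,861,257.10 ÷ €1,844,157.10 = 1.5515.
Combined leverage = 2.1230 × 1.5515 = 3.2938.

3.29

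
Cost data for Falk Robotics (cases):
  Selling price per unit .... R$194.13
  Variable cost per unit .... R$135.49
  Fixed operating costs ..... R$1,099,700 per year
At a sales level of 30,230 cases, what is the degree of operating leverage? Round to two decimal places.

2.63

At 30,230 units, contribution = 30,230 × R$58.64 = R$1,772,687.20.
EBIT = R$1,772,687.20 − R$1,099,700 = R$672,987.20.
DOL = contribution ÷ EBIT = R$1,772,687.20 ÷ R$672,987.20 = 2.6341.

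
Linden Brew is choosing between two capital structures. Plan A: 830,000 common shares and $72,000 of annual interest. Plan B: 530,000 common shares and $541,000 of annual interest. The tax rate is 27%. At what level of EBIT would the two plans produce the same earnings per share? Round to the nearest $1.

$1,369,567

Set EPS_A = EPS_B: (EBIT − $72,000)(1 − 0.27) ÷ 830,000 = (EBIT − $541,000)(1 − 0.27) ÷ 530,000.
The (1 − t) factor cancels: (EBIT − 72,000) × 530,000 = (EBIT − 541,000) × 830,000.
Solving, EBIT = (541,000·830,000 − 72,000·530,000) / (830,000 − 530,000) = 410,870,000,000 / 300,000 = 1,369,566.67.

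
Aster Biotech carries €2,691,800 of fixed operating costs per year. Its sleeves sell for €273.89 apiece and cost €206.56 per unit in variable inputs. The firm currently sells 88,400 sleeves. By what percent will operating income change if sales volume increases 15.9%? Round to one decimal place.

Total contribution margin = 88,400 × €67.33 = €5,951,972.00.
Operating income = contribution − fixed costs = €5,951,972.00 − €2,691,800 = €3,260,172.00.
Degree of operating leverage = €5,951,972.00 / €3,260,172.00 = 1.8257.
So EBIT moves 1.8257 × (+15.9%) = +29.0%.

+29.0%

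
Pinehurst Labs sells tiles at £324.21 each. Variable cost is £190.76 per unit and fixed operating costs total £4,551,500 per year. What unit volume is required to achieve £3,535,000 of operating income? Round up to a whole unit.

Each unit contributes £324.21 − £190.76 = £133.45.
Units = (FC + target) / CM = (£4,551,500 + £3,535,000) / £133.45 = 60,595.73, so 60,596 tiles.

60,596 tiles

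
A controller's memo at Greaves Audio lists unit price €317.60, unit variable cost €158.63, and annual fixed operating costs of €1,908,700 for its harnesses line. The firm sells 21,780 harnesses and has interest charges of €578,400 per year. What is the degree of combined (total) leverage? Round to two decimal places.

3.55

Total contribution margin = 21,780 × €158.97 = €3,462,366.60.
Subtracting fixed costs: EBIT = €3,462,366.60 − €1,908,700 = €1,553,666.60. Interest = €578,400.00.
DOL = €3,462,366.60 ÷ €1,553,666.60 = 2.2285; DFL = €1,553,666.60 ÷ €975,266.60 = 1.5931.
Combined leverage = 2.2285 × 1.5931 = 3.5502.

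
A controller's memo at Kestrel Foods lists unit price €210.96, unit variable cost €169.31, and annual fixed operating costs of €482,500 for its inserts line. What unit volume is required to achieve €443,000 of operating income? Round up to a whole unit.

22,221 inserts

Contribution margin per unit = €210.96 − €169.31 = €41.65.
Required volume = (fixed costs + target profit) ÷ CM = (€482,500 + €443,000) ÷ €41.65 = 22,220.89, so 22,221 inserts.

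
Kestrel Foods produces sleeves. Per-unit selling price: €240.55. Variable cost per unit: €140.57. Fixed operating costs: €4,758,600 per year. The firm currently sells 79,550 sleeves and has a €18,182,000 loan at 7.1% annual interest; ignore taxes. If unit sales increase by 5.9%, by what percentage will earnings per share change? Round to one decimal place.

+24.6%

At 79,550 units, contribution = 79,550 × €99.98 = €7,953,409.00.
EBIT = €7,953,409.00 − €4,758,600 = €3,194,809.00.
After interest of €1,290,922.00, pre-tax earnings = €1,903,887.00.
Degree of combined leverage = contribution ÷ (EBIT − I) = €7,953,409.00 ÷ €1,903,887.00 = 4.1775.
EPS therefore changes by 4.1775 × (+5.9%) = +24.6%.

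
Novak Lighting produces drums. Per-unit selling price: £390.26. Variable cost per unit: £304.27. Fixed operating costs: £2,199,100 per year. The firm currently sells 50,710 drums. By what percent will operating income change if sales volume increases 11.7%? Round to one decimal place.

+23.6%

At 50,710 units, contribution = 50,710 × £85.99 = £4,360,552.90.
Operating income = contribution − fixed costs = £4,360,552.90 − £2,199,100 = £2,161,452.90.
So DOL = total CM / EBIT = £4,360,552.90 / £2,161,452.90 = 2.0174.
%ΔEBIT = DOL × %ΔSales = 2.0174 × +11.7% = +23.6%.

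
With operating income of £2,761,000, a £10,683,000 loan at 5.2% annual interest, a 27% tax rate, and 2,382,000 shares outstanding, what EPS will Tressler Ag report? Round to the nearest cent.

Pre-tax income = £2,761,000 − £555,516.00 = £2,205,484.00.
Net income = £2,205,484.00 × (1 − 0.27) = £1,610,003.32.
Per share: £1,610,003.32 / 2,382,000 shares = £0.68.

£0.68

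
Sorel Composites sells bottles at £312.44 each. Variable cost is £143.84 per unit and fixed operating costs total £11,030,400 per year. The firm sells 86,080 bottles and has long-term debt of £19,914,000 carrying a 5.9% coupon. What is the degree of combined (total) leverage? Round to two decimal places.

6.29

At 86,080 units, contribution = 86,080 × £168.60 = £14,513,088.00.
EBIT = £14,513,088.00 − £11,030,400 = £3,482,688.00. Interest = £1,174,926.00, so EBIT − I = £2,307,762.00.
DCL = contribution ÷ (EBIT − I) = £14,513,088.00 ÷ £2,307,762.00 = 6.2888.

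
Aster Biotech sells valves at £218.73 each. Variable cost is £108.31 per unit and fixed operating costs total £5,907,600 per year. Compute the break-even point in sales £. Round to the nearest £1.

£11,702,313

Contribution margin per unit = £218.73 − £108.31 = £110.42, a CM ratio of £110.42 ÷ £218.73 = 0.5048.
Break-even revenue = fixed costs × price ÷ CM = £5,907,600 × £218.73 ÷ £110.42 = £11,702,313.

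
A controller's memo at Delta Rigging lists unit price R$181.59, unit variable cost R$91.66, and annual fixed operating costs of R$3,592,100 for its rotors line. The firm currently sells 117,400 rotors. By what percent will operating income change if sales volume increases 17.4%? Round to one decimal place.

Contribution at this volume is 117,400 × R$89.93 = R$10,557,782.00.
Subtracting fixed costs: EBIT = R$10,557,782.00 − R$3,592,100 = R$6,965,682.00.
DOL = contribution ÷ EBIT = R$10,557,782.00 ÷ R$6,965,682.00 = 1.5157.
%ΔEBIT = DOL × %ΔSales = 1.5157 × +17.4% = +26.4%.

+26.4%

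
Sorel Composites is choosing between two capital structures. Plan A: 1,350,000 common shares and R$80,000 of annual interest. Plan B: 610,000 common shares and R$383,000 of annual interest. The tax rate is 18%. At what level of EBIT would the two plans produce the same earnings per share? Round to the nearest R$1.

R$632,770

Set EPS_A = EPS_B: (EBIT − R$80,000)(1 − 0.18) ÷ 1,350,000 = (EBIT − R$383,000)(1 − 0.18) ÷ 610,000.
The (1 − t) factor cancels: (EBIT − 80,000) × 610,000 = (EBIT − 383,000) × 1,350,000.
EBIT × (1,350,000 − 610,000) = 383,000 × 1,350,000 − 80,000 × 610,000 = 468,250,000,000, so EBIT = 468,250,000,000 ÷ 740,000 = 632,770.27.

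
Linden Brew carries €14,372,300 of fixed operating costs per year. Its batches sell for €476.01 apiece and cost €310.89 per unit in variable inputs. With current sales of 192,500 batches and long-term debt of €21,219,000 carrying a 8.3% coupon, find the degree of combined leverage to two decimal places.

2.03

Total contribution margin = 192,500 × €165.12 = €31,785,600.00.
Operating income = contribution − fixed costs = €31,785,600.00 − €14,372,300 = €17,413,300.00. Interest = €1,761,177.00.
DOL = €31,785,600.00 ÷ €17,413,300.00 = 1.8254; DFL = €17,413,300.00 ÷ €15,652,123.00 = 1.1125.
DCL = DOL × DFL = 1.8254 × 1.1125 = 2.0308.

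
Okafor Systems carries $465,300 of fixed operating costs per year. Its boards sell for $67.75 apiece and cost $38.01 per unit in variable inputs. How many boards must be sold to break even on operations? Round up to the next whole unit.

15,646 boards

Unit CM = price − variable cost = $67.75 − $38.01 = $29.74.
Break-even Q = $465,300 / $29.74 = 15,645.60 → 15,646 boards.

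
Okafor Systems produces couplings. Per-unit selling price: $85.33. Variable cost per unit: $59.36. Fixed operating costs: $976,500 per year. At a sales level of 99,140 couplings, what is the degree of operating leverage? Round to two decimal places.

1.61

At 99,140 units, contribution = 99,140 × $25.97 = $2,574,665.80.
Operating income = contribution − fixed costs = $2,574,665.80 − $976,500 = $1,598,165.80.
So DOL = total CM / EBIT = $2,574,665.80 / $1,598,165.80 = 1.6110.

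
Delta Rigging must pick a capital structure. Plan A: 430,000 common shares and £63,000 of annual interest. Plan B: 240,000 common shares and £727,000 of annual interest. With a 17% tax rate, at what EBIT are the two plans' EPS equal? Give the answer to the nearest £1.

At indifference, (EBIT − 63,000)(1 − t)/430,000 = (EBIT − 727,000)(1 − t)/240,000.
Cancelling (1 − t) and cross-multiplying: 240,000·(EBIT − 63,000) = 430,000·(EBIT − 727,000).
EBIT × (430,000 − 240,000) = 727,000 × 430,000 − 63,000 × 240,000 = 297,490,000,000, so EBIT = 297,490,000,000 ÷ 190,000 = 1,565,736.84.

£1,565,737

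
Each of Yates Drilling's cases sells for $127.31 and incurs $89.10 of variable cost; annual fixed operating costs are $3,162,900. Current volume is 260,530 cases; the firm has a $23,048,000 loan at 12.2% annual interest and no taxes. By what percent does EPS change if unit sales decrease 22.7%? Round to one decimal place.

At 260,530 units, contribution = 260,530 × $38.21 = $9,954,851.30.
Operating income = contribution − fixed costs = $9,954,851.30 − $3,162,900 = $6,791,951.30.
Interest = $2,811,856.00, so EBIT − I = $3,980,095.30.
Degree of combined leverage = contribution ÷ (EBIT − I) = $9,954,851.30 ÷ $3,980,095.30 = 2.5012.
%ΔEPS = DCL × %ΔSales = 2.5012 × -22.7% = -56.8%.

-56.8%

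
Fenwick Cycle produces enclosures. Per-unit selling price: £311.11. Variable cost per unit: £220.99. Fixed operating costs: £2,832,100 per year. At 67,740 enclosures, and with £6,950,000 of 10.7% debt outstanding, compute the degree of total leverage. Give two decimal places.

2.41

Contribution at this volume is 67,740 × £90.12 = £6,104,728.80.
EBIT = £6,104,728.80 − £2,832,100 = £3,272,628.80. Interest = £743,650.00, so EBIT − I = £2,528,978.80.
DCL = contribution ÷ (EBIT − I) = £6,104,728.80 ÷ £2,528,978.80 = 2.4139.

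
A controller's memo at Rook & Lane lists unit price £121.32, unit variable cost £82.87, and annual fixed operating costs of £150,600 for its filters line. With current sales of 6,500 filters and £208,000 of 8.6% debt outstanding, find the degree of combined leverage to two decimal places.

Contribution at this volume is 6,500 × £38.45 = £249,925.00.
Operating income = contribution − fixed costs = £249,925.00 − £150,600 = £99,325.00. Interest = £17,888.00.
DOL = £249,925.00 ÷ £99,325.00 = 2.5162; DFL = £99,325.00 ÷ £81,437.00 = 1.2197.
Combined leverage = 2.5162 × 1.2197 = 3.0690.

3.07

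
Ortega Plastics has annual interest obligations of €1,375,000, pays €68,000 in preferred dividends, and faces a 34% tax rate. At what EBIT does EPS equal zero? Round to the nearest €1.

Preferred dividends are paid after tax, so their pre-tax equivalent is €68,000 ÷ (1 − 0.34) = €103,030.30.
EPS = 0 when EBIT covers interest plus the pre-tax preferred burden: €1,375,000 + €103,030.30 = €1,478,030.30.

€1,478,030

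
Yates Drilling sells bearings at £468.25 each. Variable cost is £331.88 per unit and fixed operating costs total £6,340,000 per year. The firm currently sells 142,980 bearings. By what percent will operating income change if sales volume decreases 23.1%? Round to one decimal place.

-34.2%

At 142,980 units, contribution = 142,980 × £136.37 = £19,498,182.60.
Subtracting fixed costs: EBIT = £19,498,182.60 − £6,340,000 = £13,158,182.60.
So DOL = total CM / EBIT = £19,498,182.60 / £13,158,182.60 = 1.4818.
Operating income changes by 1.4818 × -23.1% = -34.2%.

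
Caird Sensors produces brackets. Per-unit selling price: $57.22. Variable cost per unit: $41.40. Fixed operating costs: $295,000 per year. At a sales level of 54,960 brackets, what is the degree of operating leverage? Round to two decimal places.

1.51

At 54,960 units, contribution = 54,960 × $15.82 = $869,467.20.
EBIT = $869,467.20 − $295,000 = $574,467.20.
DOL = contribution ÷ EBIT = $869,467.20 ÷ $574,467.20 = 1.5135.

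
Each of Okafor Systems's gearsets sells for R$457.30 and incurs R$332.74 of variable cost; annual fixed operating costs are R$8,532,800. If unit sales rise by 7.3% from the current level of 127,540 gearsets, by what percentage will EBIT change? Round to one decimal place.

Contribution at this volume is 127,540 × R$124.56 = R$15,886,382.40.
Operating income = contribution − fixed costs = R$15,886,382.40 − R$8,532,800 = R$7,353,582.40.
DOL = contribution ÷ EBIT = R$15,886,382.40 ÷ R$7,353,582.40 = 2.1604.
So EBIT moves 2.1604 × (+7.3%) = +15.8%.

+15.8%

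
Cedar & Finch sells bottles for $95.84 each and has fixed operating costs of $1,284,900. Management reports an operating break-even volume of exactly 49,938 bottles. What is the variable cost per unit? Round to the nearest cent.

$70.11

At break-even, FC = Q × (P − VC), so P − VC = $1,284,900 ÷ 49,938 = $25.7299.
Variable cost per unit = $95.84 − $25.7299 = $70.11.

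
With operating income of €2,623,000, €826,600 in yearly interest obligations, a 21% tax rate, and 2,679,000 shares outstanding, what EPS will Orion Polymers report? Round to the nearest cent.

Interest = €826,600.00, so EBT = €2,623,000 − €826,600.00 = €1,796,400.00.
Net income = €1,796,400.00 × (1 − 0.21) = €1,419,156.00.
Per share: €1,419,156.00 / 2,679,000 shares = €0.53.

€0.53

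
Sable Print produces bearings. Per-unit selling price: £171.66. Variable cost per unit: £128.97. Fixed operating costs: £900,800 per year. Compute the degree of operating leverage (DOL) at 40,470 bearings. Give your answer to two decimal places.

2.09

Total contribution margin = 40,470 × £42.69 = £1,727,664.30.
Operating income = contribution − fixed costs = £1,727,664.30 − £900,800 = £826,864.30.
Degree of operating leverage = £1,727,664.30 / £826,864.30 = 2.0894.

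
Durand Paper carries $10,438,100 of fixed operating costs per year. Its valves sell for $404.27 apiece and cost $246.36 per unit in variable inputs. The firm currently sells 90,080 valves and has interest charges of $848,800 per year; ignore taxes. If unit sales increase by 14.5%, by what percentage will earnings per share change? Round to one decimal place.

+70.2%

Total contribution margin = 90,080 × $157.91 = $14,224,532.80.
Operating income = contribution − fixed costs = $14,224,532.80 − $10,438,100 = $3,786,432.80.
Interest = $848,800.00, so EBIT − I = $2,937,632.80.
Degree of combined leverage = contribution ÷ (EBIT − I) = $14,224,532.80 ÷ $2,937,632.80 = 4.8422.
EPS therefore changes by 4.8422 × (+14.5%) = +70.2%.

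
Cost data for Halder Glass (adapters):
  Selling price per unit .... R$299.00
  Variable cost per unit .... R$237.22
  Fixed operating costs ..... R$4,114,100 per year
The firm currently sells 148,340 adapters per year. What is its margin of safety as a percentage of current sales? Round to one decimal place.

55.1%

Each unit contributes R$299.00 − R$237.22 = R$61.78. Break-even units = R$4,114,100 ÷ R$61.78 = 66,592.75; break-even revenue = 66,592.75 × R$299.00 = R$19,911,231.79.
Actual sales revenue = 148,340 × R$299.00 = R$44,353,660.00.
Margin of safety = (R$44,353,660.00 − R$19,911,231.79) ÷ R$44,353,660.00 = 55.1%.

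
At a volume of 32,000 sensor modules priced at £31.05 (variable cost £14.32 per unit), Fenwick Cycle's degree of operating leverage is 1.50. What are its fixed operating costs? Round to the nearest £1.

£178,453

Contribution at this volume is 32,000 × £16.73 = £535,360.00.
Since DOL = CM ÷ EBIT, EBIT = £535,360.00 ÷ 1.50 = £356,906.67.
Fixed costs = CM − EBIT = £535,360.00 − £356,906.67 = £178,453.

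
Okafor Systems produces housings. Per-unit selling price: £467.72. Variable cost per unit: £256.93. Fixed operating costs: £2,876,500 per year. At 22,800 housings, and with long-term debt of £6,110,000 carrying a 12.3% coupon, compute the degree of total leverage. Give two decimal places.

4.08

At 22,800 units, contribution = 22,800 × £210.79 = £4,806,012.00.
Subtracting fixed costs: EBIT = £4,806,012.00 − £2,876,500 = £1,929,512.00. Interest = £751,530.00, so EBIT − I = £1,177,982.00.
Degree of total leverage = total CM / (EBIT − interest) = £4,806,012.00 / £1,177,982.00 = 4.0799.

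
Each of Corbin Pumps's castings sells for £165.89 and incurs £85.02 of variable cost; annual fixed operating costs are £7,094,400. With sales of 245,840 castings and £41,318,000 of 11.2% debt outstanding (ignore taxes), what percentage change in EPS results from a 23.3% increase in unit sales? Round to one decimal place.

Contribution at this volume is 245,840 × £80.87 = £19,881,080.80.
Subtracting fixed costs: EBIT = £19,881,080.80 − £7,094,400 = £12,786,680.80.
Interest = £4,627,616.00, so EBIT − I = £8,159,064.80.
Degree of combined leverage = contribution ÷ (EBIT − I) = £19,881,080.80 ÷ £8,159,064.80 = 2.4367.
%ΔEPS = DCL × %ΔSales = 2.4367 × +23.3% = +56.8%.

+56.8%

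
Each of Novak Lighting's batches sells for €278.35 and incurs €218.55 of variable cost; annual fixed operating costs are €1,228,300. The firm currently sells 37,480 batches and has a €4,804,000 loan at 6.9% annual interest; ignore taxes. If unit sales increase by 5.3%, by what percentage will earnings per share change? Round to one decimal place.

+17.4%

Contribution at this volume is 37,480 × €59.80 = €2,241,304.00.
Operating income = contribution − fixed costs = €2,241,304.00 − €1,228,300 = €1,013,004.00.
Interest = €331,476.00, so EBIT − I = €681,528.00.
Degree of combined leverage = contribution ÷ (EBIT − I) = €2,241,304.00 ÷ €681,528.00 = 3.2886.
EPS therefore changes by 3.2886 × (+5.3%) = +17.4%.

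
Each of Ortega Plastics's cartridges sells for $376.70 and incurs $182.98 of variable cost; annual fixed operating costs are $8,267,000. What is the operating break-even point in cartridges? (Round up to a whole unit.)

42,675 cartridges

Unit CM = price − variable cost = $376.70 − $182.98 = $193.72.
Break-even Q = $8,267,000 / $193.72 = 42,674.99 → 42,675 cartridges.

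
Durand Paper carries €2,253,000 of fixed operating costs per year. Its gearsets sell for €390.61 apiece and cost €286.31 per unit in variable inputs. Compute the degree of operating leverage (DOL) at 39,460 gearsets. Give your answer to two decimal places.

Total contribution margin = 39,460 × €104.30 = €4,115,678.00.
Subtracting fixed costs: EBIT = €4,115,678.00 − €2,253,000 = €1,862,678.00.
So DOL = total CM / EBIT = €4,115,678.00 / €1,862,678.00 = 2.2095.

2.21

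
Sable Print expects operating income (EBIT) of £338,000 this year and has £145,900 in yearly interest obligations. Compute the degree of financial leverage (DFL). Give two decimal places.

Interest = £145,900.00.
Degree of financial leverage = EBIT / (EBIT − interest) = £338,000 / £192,100.00 = 1.7595.

1.76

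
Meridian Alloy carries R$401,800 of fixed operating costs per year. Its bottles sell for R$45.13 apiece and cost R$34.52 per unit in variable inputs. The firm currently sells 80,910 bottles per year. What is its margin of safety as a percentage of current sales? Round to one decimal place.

Contribution margin per unit = R$45.13 − R$34.52 = R$10.61. Break-even units = R$401,800 ÷ R$10.61 = 37,869.93; break-even revenue = 37,869.93 × R$45.13 = R$1,709,070.12.
Actual sales revenue = 80,910 × R$45.13 = R$3,651,468.30.
Margin of safety = (R$3,651,468.30 − R$1,709,070.12) ÷ R$3,651,468.30 = 53.2%.

53.2%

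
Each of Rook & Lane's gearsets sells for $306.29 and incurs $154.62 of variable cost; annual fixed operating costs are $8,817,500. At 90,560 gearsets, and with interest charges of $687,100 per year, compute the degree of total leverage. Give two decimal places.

At 90,560 units, contribution = 90,560 × $151.67 = $13,735,235.20.
Subtracting fixed costs: EBIT = $13,735,235.20 − $8,817,500 = $4,917,735.20. Interest = $687,100.00, so EBIT − I = $4,230,635.20.
DCL = contribution ÷ (EBIT − I) = $13,735,235.20 ÷ $4,230,635.20 = 3.2466.

3.25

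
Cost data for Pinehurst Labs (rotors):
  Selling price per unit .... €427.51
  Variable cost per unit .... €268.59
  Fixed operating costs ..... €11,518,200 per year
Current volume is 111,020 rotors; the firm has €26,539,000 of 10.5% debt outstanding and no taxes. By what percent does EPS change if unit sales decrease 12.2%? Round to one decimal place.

-64.5%

At 111,020 units, contribution = 111,020 × €158.92 = €17,643,298.40.
Operating income = contribution − fixed costs = €17,643,298.40 − €11,518,200 = €6,125,098.40.
After interest of €2,786,595.00, pre-tax earnings = €3,338,503.40.
Degree of combined leverage = contribution ÷ (EBIT − I) = €17,643,298.40 ÷ €3,338,503.40 = 5.2848.
%ΔEPS = DCL × %ΔSales = 5.2848 × -12.2% = -64.5%.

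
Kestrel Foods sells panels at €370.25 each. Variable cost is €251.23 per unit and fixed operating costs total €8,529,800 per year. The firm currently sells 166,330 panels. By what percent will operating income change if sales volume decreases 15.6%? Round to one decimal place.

-27.4%

Total contribution margin = 166,330 × €119.02 = €19,796,596.60.
Subtracting fixed costs: EBIT = €19,796,596.60 − €8,529,800 = €11,266,796.60.
DOL = contribution ÷ EBIT = €19,796,596.60 ÷ €11,266,796.60 = 1.7571.
So EBIT moves 1.7571 × (-15.6%) = -27.4%.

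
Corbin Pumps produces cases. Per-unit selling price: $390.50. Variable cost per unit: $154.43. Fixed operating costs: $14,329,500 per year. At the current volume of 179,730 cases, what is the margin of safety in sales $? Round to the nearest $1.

Unit CM = price − variable cost = $390.50 − $154.43 = $236.07. Break-even units = $14,329,500 ÷ $236.07 = 60,700.22; break-even revenue = 60,700.22 × $390.50 = $23,703,434.36.
Current sales = 179,730 × $390.50 = $70,184,565.00.
Margin of safety = $70,184,565.00 − $23,703,434.36 = $46,481,131.

$46,481,131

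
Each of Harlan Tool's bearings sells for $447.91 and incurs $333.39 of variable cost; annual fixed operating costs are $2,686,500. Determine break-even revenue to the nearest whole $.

$10,507,424

Contribution margin per unit = $447.91 − $333.39 = $114.52, a CM ratio of $114.52 ÷ $447.91 = 0.2557.
Break-even sales = FC ÷ CM ratio = $2,686,500 × $447.91 / $114.52 = $10,507,424.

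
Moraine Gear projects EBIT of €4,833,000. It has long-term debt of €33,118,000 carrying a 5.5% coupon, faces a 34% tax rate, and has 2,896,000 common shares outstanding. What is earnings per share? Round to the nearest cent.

€0.69

Pre-tax income = €4,833,000 − €1,821,490.00 = €3,011,510.00.
After tax at 34%: net income = €3,011,510.00 × 0.66 = €1,987,596.60.
Per share: €1,987,596.60 / 2,896,000 shares = €0.69.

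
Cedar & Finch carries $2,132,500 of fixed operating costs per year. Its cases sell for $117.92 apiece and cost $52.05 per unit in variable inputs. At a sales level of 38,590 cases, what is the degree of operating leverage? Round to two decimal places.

6.21

Contribution at this volume is 38,590 × $65.87 = $2,541,923.30.
Operating income = contribution − fixed costs = $2,541,923.30 − $2,132,500 = $409,423.30.
Degree of operating leverage = $2,541,923.30 / $409,423.30 = 6.2085.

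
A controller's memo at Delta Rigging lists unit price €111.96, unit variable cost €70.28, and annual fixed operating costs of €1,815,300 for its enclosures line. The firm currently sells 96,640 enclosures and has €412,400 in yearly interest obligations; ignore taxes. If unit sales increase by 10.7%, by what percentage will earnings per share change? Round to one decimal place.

+23.9%

Contribution at this volume is 96,640 × €41.68 = €4,027,955.20.
EBIT = €4,027,955.20 − €1,815,300 = €2,212,655.20.
Interest = €412,400.00, so EBIT − I = €1,800,255.20.
Degree of combined leverage = contribution ÷ (EBIT − I) = €4,027,955.20 ÷ €1,800,255.20 = 2.2374.
EPS therefore changes by 2.2374 × (+10.7%) = +23.9%.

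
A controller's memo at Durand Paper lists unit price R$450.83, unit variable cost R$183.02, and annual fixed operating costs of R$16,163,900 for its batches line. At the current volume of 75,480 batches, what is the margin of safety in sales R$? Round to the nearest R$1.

Contribution margin per unit = R$450.83 − R$183.02 = R$267.81. Break-even units = R$16,163,900 ÷ R$267.81 = 60,355.85; break-even revenue = 60,355.85 × R$450.83 = R$27,210,227.54.
Actual sales revenue = 75,480 × R$450.83 = R$34,028,648.40.
Margin of safety = R$34,028,648.40 − R$27,210,227.54 = R$6,818,421.

R$6,818,421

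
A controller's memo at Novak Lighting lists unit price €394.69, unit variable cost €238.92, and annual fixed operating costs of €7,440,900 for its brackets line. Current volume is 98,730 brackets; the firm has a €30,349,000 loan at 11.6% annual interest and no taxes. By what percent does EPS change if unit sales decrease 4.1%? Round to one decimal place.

-14.3%

At 98,730 units, contribution = 98,730 × €155.77 = €15,379,172.10.
Operating income = contribution − fixed costs = €15,379,172.10 − €7,440,900 = €7,938,272.10.
After interest of €3,520,484.00, pre-tax earnings = €4,417,788.10.
Degree of combined leverage = contribution ÷ (EBIT − I) = €15,379,172.10 ÷ €4,417,788.10 = 3.4812.
EPS therefore changes by 3.4812 × (-4.1%) = -14.3%.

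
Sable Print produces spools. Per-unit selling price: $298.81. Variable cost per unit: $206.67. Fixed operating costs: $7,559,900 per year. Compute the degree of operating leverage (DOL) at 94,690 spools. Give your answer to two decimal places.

At 94,690 units, contribution = 94,690 × $92.14 = $8,724,736.60.
Subtracting fixed costs: EBIT = $8,724,736.60 − $7,559,900 = $1,164,836.60.
Degree of operating leverage = $8,724,736.60 / $1,164,836.60 = 7.4901.

7.49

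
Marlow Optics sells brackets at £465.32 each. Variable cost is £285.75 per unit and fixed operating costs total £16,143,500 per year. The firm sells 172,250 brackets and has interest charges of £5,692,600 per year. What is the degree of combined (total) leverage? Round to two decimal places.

3.40

Contribution at this volume is 172,250 × £179.57 = £30,930,932.50.
EBIT = £30,930,932.50 − £16,143,500 = £14,787,432.50. Interest = £5,692,600.00.
DOL = £30,930,932.50 ÷ £14,787,432.50 = 2.0917; DFL = £14,787,432.50 ÷ £9,094,832.50 = 1.6259.
DCL = DOL × DFL = 2.0917 × 1.6259 = 3.4009.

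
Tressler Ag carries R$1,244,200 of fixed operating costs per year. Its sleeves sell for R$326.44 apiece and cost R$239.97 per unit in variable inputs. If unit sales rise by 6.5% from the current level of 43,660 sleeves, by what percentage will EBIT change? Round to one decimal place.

+9.7%

Contribution at this volume is 43,660 × R$86.47 = R$3,775,280.20.
Operating income = contribution − fixed costs = R$3,775,280.20 − R$1,244,200 = R$2,531,080.20.
So DOL = total CM / EBIT = R$3,775,280.20 / R$2,531,080.20 = 1.4916.
Operating income changes by 1.4916 × +6.5% = +9.7%.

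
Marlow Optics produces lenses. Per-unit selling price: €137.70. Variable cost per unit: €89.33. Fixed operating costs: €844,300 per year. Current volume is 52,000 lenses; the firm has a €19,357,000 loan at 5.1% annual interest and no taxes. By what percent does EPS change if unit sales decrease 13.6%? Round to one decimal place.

-50.0%

Total contribution margin = 52,000 × €48.37 = €2,515,240.00.
Subtracting fixed costs: EBIT = €2,515,240.00 − €844,300 = €1,670,940.00.
After interest of €987,207.00, pre-tax earnings = €683,733.00.
DCL = total CM / (EBIT − I) = €2,515,240.00 / €683,733.00 = 3.6787.
%ΔEPS = DCL × %ΔSales = 3.6787 × -13.6% = -50.0%.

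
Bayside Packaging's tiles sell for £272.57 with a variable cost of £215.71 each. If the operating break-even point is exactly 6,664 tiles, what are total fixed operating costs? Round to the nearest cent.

Each unit contributes £272.57 − £215.71 = £56.86.
Fixed costs = break-even units × CM = 6,664 × £56.86 = £378,915.04.

£378,915.04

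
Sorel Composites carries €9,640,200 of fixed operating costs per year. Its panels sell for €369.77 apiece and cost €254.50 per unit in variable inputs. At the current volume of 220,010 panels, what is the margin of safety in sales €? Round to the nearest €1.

Unit CM = price − variable cost = €369.77 − €254.50 = €115.27. Break-even units = €9,640,200 ÷ €115.27 = 83,631.47; break-even revenue = 83,631.47 × €369.77 = €30,924,410.12.
Actual sales revenue = 220,010 × €369.77 = €81,353,097.70.
Margin of safety = €81,353,097.70 − €30,924,410.12 = €50,428,688.

€50,428,688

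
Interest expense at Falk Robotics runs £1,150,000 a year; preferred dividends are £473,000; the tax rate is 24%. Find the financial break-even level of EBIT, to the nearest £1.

Grossing the preferred dividend up to pre-tax terms: £473,000 / (1 − 0.24) = £622,368.42.
Financial break-even EBIT = interest + D_p ÷ (1 − t) = £1,150,000 + £622,368.42 = £1,772,368.42.

£1,772,368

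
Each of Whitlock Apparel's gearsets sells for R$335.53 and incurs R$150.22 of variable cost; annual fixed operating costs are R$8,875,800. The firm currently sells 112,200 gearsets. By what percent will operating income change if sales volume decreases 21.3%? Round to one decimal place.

Total contribution margin = 112,200 × R$185.31 = R$20,791,782.00.
Operating income = contribution − fixed costs = R$20,791,782.00 − R$8,875,800 = R$11,915,982.00.
DOL = contribution ÷ EBIT = R$20,791,782.00 ÷ R$11,915,982.00 = 1.7449.
So EBIT moves 1.7449 × (-21.3%) = -37.2%.

-37.2%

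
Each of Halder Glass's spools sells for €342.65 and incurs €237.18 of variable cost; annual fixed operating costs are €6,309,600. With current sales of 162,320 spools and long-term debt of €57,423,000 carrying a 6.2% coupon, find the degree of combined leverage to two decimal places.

2.36

Contribution at this volume is 162,320 × €105.47 = €17,119,890.40.
Operating income = contribution − fixed costs = €17,119,890.40 − €6,309,600 = €10,810,290.40. Interest = €3,560,226.00.
DOL = €17,119,890.40 ÷ €10,810,290.40 = 1.5837; DFL = €10,810,290.40 ÷ €7,250,064.40 = 1.4911.
DCL = DOL × DFL = 1.5837 × 1.4911 = 2.3615.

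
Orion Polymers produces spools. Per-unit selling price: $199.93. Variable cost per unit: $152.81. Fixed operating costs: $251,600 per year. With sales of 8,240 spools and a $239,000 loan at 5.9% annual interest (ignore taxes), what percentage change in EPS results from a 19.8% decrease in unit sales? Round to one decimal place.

-62.7%

Total contribution margin = 8,240 × $47.12 = $388,268.80.
Operating income = contribution − fixed costs = $388,268.80 − $251,600 = $136,668.80.
Interest = $14,101.00, so EBIT − I = $122,567.80.
DCL = total CM / (EBIT − I) = $388,268.80 / $122,567.80 = 3.1678.
EPS therefore changes by 3.1678 × (-19.8%) = -62.7%.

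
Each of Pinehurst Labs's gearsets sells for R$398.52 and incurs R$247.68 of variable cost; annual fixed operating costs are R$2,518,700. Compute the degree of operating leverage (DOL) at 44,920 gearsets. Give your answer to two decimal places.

Contribution at this volume is 44,920 × R$150.84 = R$6,775,732.80.
Operating income = contribution − fixed costs = R$6,775,732.80 − R$2,518,700 = R$4,257,032.80.
DOL = contribution ÷ EBIT = R$6,775,732.80 ÷ R$4,257,032.80 = 1.5917.

1.59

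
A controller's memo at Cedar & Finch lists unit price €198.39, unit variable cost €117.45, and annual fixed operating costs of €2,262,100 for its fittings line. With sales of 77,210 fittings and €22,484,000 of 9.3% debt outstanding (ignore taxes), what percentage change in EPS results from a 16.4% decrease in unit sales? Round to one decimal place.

Total contribution margin = 77,210 × €80.94 = €6,249,377.40.
Subtracting fixed costs: EBIT = €6,249,377.40 − €2,262,100 = €3,987,277.40.
After interest of €2,091,012.00, pre-tax earnings = €1,896,265.40.
DCL = total CM / (EBIT − I) = €6,249,377.40 / €1,896,265.40 = 3.2956.
EPS therefore changes by 3.2956 × (-16.4%) = -54.0%.

-54.0%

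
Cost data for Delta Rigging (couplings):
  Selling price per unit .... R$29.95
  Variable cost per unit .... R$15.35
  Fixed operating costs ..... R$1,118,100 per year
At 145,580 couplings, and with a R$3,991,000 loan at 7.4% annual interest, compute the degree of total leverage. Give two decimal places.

2.99

Contribution at this volume is 145,580 × R$14.60 = R$2,125,468.00.
Subtracting fixed costs: EBIT = R$2,125,468.00 − R$1,118,100 = R$1,007,368.00. Interest = R$295,334.00.
DOL = R$2,125,468.00 ÷ R$1,007,368.00 = 2.1099; DFL = R$1,007,368.00 ÷ R$712,034.00 = 1.4148.
DCL = DOL × DFL = 2.1099 × 1.4148 = 2.9851.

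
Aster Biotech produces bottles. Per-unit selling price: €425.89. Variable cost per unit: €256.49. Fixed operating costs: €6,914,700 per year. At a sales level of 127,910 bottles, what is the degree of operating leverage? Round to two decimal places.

Contribution at this volume is 127,910 × €169.40 = €21,667,954.00.
Subtracting fixed costs: EBIT = €21,667,954.00 − €6,914,700 = €14,753,254.00.
So DOL = total CM / EBIT = €21,667,954.00 / €14,753,254.00 = 1.4687.

1.47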